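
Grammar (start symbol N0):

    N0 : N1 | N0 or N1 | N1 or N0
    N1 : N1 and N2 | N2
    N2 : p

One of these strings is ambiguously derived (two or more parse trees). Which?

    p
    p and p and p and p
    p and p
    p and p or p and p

p and p or p and p

p: 1 tree
p and p and p and p: 1 tree
p and p: 1 tree
p and p or p and p: 2 trees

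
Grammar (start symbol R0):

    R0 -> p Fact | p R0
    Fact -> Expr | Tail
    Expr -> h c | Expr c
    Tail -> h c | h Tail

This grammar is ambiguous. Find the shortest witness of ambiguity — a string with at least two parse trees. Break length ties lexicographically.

p h c

length 3: p h c has 2 parse trees

Two derivations of p h c:
  R0 ⇒ p Fact ⇒ p Expr ⇒ p h c
  R0 ⇒ p Fact ⇒ p Tail ⇒ p h c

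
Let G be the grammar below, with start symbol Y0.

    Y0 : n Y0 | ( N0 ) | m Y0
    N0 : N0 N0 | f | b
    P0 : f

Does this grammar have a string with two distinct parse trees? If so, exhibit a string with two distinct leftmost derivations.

Ambiguous

Witness: ( b b b )

Derivation 1: Y0 ⇒ ( N0 ) ⇒ ( N0 N0 ) ⇒ ( N0 N0 N0 ) ⇒ ( b N0 N0 ) ⇒ ( b b N0 ) ⇒ ( b b b )
Derivation 2: Y0 ⇒ ( N0 ) ⇒ ( N0 N0 ) ⇒ ( b N0 ) ⇒ ( b N0 N0 ) ⇒ ( b b N0 ) ⇒ ( b b b )

Two distinct leftmost derivations for the same string.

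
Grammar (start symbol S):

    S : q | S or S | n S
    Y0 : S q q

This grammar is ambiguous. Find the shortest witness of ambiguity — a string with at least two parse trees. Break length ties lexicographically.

length 1: no string has ≥2 trees
length 2: no string has ≥2 trees
length 3: no string has ≥2 trees
length 4: n q or q has 2 parse trees

Two derivations of n q or q:
  S ⇒ S or S ⇒ n S or S ⇒ n q or S ⇒ n q or q
  S ⇒ n S ⇒ n S or S ⇒ n q or S ⇒ n q or q

n q or q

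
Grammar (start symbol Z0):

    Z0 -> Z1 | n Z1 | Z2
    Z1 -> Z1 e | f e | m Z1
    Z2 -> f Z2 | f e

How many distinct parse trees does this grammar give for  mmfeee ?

Parse trees for mmfeee:
  [Z0 [Z1 [Z1 [Z1 m [Z1 m [Z1 f e]]] e] e]]
  [Z0 [Z1 [Z1 m [Z1 [Z1 m [Z1 f e]] e]] e]]
  [Z0 [Z1 [Z1 m [Z1 m [Z1 [Z1 f e] e]]] e]]
  [Z0 [Z1 m [Z1 [Z1 [Z1 m [Z1 f e]] e] e]]]
  [Z0 [Z1 m [Z1 [Z1 m [Z1 [Z1 f e] e]] e]]]
  [Z0 [Z1 m [Z1 m [Z1 [Z1 [Z1 f e] e] e]]]]

6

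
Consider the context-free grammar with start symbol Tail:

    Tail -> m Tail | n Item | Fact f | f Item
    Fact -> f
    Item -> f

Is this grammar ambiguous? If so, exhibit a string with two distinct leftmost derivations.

Ambiguous

Witness: f f

Derivation 1: Tail ⇒ Fact f ⇒ f f
Derivation 2: Tail ⇒ f Item ⇒ f f

Two distinct leftmost derivations for the same string.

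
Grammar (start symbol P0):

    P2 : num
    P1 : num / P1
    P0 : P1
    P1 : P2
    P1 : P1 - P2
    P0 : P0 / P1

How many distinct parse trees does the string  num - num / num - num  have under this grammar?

1

Parse trees for num - num / num - num:
  [P0 [P0 [P1 [P1 [P2 num]] - [P2 num]]] / [P1 [P1 [P2 num]] - [P2 num]]]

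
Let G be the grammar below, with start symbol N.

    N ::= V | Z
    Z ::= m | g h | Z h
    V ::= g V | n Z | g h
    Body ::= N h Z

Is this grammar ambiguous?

Ambiguous

Witness: g h

Derivation 1: N ⇒ V ⇒ g h
Derivation 2: N ⇒ Z ⇒ g h

Two distinct leftmost derivations for the same string.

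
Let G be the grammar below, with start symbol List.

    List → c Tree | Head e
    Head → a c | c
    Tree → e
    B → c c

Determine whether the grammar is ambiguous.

Ambiguous

Witness: c e

Derivation 1: List ⇒ c Tree ⇒ c e
Derivation 2: List ⇒ Head e ⇒ c e

Two distinct leftmost derivations for the same string.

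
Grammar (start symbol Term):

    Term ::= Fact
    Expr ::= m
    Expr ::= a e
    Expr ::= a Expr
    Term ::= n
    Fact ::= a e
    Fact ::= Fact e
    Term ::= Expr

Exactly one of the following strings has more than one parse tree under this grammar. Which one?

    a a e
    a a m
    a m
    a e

a a e: 1 tree
a a m: 1 tree
a m: 1 tree
a e: 2 trees

a e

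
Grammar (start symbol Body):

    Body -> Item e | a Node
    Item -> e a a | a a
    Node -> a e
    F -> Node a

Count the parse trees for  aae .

Parse trees for aae:
  [Body [Item a a] e]
  [Body a [Node a e]]

2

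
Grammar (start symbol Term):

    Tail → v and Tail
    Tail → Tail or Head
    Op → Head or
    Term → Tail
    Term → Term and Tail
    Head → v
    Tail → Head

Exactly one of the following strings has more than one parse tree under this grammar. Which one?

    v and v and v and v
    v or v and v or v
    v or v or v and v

v and v and v and v: 8 trees
v or v and v or v: 1 tree
v or v or v and v: 1 tree

v and v and v and v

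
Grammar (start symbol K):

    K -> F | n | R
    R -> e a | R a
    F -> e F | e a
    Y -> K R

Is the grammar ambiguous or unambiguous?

Ambiguous

Witness: e a

Derivation 1: K ⇒ F ⇒ e a
Derivation 2: K ⇒ R ⇒ e a

Two distinct leftmost derivations for the same string.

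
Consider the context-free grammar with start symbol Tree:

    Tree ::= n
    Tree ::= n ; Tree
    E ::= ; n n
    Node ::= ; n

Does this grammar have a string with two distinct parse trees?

Unambiguous

Only Tree is reachable from Tree; ignoring the rest: The reachable grammar is A → atom sep A | atom. Each atom is followed by either the separator (recurse) or end-of-string (stop) — no choice point.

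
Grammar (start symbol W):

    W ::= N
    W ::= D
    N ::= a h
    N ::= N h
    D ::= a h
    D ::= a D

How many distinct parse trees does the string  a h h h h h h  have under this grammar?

1

Parse trees for a h h h h h h:
  [W [N [N [N [N [N [N a h] h] h] h] h] h]]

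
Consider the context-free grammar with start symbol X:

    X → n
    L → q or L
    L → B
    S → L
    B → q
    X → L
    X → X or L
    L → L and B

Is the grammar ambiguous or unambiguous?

Ambiguous

Witness: q or q

Derivation 1: X ⇒ L ⇒ q or L ⇒ q or B ⇒ q or q
Derivation 2: X ⇒ X or L ⇒ L or L ⇒ B or L ⇒ q or L ⇒ q or B ⇒ q or q

Two distinct leftmost derivations for the same string.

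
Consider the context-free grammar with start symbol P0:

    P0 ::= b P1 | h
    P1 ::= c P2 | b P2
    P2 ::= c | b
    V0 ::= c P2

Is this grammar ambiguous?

Unambiguous

Only P0, P1, P2 are reachable from P0; ignoring the rest: Restricted to the reachable nonterminals, every rule has the form A → t or A → t B, and no two rules for the same A share a first terminal. The grammar encodes a DFA — one run per string.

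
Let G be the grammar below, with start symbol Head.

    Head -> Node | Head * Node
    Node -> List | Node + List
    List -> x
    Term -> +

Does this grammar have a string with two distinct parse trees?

Only Head, Node, List are reachable from Head; ignoring the rest: The grammar is stratified — Head handles '*' (left-recursive), Node handles '+', List atoms. Each operator has a fixed associativity and precedence level, so every string has one parse.

Unambiguous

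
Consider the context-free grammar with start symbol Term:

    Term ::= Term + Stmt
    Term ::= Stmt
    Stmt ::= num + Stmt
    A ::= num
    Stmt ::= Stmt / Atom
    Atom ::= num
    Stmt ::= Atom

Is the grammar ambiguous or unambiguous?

Witness: num + num

Derivation 1: Term ⇒ Term + Stmt ⇒ Stmt + Stmt ⇒ Atom + Stmt ⇒ num + Stmt ⇒ num + Atom ⇒ num + num
Derivation 2: Term ⇒ Stmt ⇒ num + Stmt ⇒ num + Atom ⇒ num + num

Two distinct leftmost derivations for the same string.

Ambiguous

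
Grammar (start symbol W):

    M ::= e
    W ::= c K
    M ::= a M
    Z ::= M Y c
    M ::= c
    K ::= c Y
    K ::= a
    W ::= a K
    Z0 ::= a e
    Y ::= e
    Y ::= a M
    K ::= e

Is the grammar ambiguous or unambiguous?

Unambiguous

(Z0, Z are unreachable from W, so their rules don't affect L(W).) Each reachable nonterminal has at most one production per leading terminal, and all productions are right-linear; the derivation is determined token-by-token.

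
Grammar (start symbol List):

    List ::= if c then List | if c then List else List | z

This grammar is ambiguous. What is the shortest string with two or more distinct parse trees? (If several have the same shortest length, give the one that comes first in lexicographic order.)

if c then if c then z else z

length 1: no string has ≥2 trees
length 4: no string has ≥2 trees
length 6: no string has ≥2 trees
length 7: no string has ≥2 trees
length 9: if c then if c then z else z has 2 parse trees

Two derivations of if c then if c then z else z:
  List ⇒ if c then List ⇒ if c then if c then List else List ⇒ if c then if c then z else List ⇒ if c then if c then z else z
  List ⇒ if c then List else List ⇒ if c then if c then List else List ⇒ if c then if c then z else List ⇒ if c then if c then z else z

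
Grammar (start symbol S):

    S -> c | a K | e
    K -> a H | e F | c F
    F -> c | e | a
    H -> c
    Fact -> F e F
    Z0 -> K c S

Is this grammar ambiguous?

Only S, K, F, H are reachable from S; ignoring the rest: Restricted to the reachable nonterminals, every rule has the form A → t or A → t B, and no two rules for the same A share a first terminal. The grammar encodes a DFA — one run per string.

Unambiguous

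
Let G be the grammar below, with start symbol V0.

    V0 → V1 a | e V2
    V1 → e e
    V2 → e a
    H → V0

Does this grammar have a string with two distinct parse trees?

Ambiguous

Witness: e e a

Derivation 1: V0 ⇒ V1 a ⇒ e e a
Derivation 2: V0 ⇒ e V2 ⇒ e e a

Two distinct leftmost derivations for the same string.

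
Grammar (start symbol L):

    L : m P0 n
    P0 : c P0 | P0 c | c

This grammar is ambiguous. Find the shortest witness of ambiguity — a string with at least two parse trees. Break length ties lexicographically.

length 3: no string has ≥2 trees
length 4: m c c n has 2 parse trees

Two derivations of m c c n:
  L ⇒ m P0 n ⇒ m c P0 n ⇒ m c c n
  L ⇒ m P0 n ⇒ m P0 c n ⇒ m c c n

m c c n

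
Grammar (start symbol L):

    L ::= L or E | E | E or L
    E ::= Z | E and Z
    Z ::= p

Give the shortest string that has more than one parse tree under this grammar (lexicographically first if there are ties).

length 1: no string has ≥2 trees
length 3: p or p has 2 parse trees

Two derivations of p or p:
  L ⇒ L or E ⇒ E or E ⇒ Z or E ⇒ p or E ⇒ p or Z ⇒ p or p
  L ⇒ E or L ⇒ Z or L ⇒ p or L ⇒ p or E ⇒ p or Z ⇒ p or p

p or p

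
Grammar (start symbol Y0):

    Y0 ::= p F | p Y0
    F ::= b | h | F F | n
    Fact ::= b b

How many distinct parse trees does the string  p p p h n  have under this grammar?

Parse trees for p p p h n:
  [Y0 p [Y0 p [Y0 p [F [F h] [F n]]]]]

1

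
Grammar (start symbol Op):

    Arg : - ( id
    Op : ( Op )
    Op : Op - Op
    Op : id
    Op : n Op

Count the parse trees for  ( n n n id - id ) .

Parse trees for ( n n n id - id ):
  [Op ( [Op [Op n [Op n [Op n [Op id]]]] - [Op id]] )]
  [Op ( [Op n [Op [Op n [Op n [Op id]]] - [Op id]]] )]
  [Op ( [Op n [Op n [Op [Op n [Op id]] - [Op id]]]] )]
  [Op ( [Op n [Op n [Op n [Op [Op id] - [Op id]]]]] )]

4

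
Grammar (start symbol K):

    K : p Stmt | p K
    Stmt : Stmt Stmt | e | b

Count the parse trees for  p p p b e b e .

5

Parse trees for p p p b e b e:
  [K p [K p [K p [Stmt [Stmt b] [Stmt [Stmt e] [Stmt [Stmt b] [Stmt e]]]]]]]
  [K p [K p [K p [Stmt [Stmt b] [Stmt [Stmt [Stmt e] [Stmt b]] [Stmt e]]]]]]
  [K p [K p [K p [Stmt [Stmt [Stmt b] [Stmt e]] [Stmt [Stmt b] [Stmt e]]]]]]
  [K p [K p [K p [Stmt [Stmt [Stmt b] [Stmt [Stmt e] [Stmt b]]] [Stmt e]]]]]
  [K p [K p [K p [Stmt [Stmt [Stmt [Stmt b] [Stmt e]] [Stmt b]] [Stmt e]]]]]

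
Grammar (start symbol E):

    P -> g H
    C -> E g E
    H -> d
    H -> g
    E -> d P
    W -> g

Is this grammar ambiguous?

Only E, P, H are reachable from E; ignoring the rest: The reachable rules are right-linear with at most one rule per (nonterminal, next-terminal) pair. Each input token forces the next rule, so parsing is deterministic.

Unambiguous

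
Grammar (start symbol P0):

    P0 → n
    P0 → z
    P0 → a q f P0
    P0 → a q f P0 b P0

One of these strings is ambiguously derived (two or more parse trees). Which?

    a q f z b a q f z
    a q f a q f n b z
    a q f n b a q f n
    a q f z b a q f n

a q f a q f n b z

a q f z b a q f z: 1 tree
a q f a q f n b z: 2 trees
a q f n b a q f n: 1 tree
a q f z b a q f n: 1 tree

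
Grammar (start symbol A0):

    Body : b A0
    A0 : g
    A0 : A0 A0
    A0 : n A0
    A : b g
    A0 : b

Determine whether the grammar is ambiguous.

Witness: b b b

Derivation 1: A0 ⇒ A0 A0 ⇒ A0 A0 A0 ⇒ b A0 A0 ⇒ b b A0 ⇒ b b b
Derivation 2: A0 ⇒ A0 A0 ⇒ b A0 ⇒ b A0 A0 ⇒ b b A0 ⇒ b b b

Two distinct leftmost derivations for the same string.

Ambiguous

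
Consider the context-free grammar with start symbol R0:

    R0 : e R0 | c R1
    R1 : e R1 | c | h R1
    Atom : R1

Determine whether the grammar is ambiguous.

(Atom is unreachable from R0, so its rules don't affect L(R0).) The reachable rules are right-linear with at most one rule per (nonterminal, next-terminal) pair. Each input token forces the next rule, so parsing is deterministic.

Unambiguous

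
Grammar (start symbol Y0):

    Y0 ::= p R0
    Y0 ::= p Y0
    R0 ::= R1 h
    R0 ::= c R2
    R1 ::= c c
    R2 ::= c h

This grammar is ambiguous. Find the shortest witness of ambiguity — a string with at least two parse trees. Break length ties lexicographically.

p c c h

length 4: p c c h has 2 parse trees

Two derivations of p c c h:
  Y0 ⇒ p R0 ⇒ p R1 h ⇒ p c c h
  Y0 ⇒ p R0 ⇒ p c R2 ⇒ p c c h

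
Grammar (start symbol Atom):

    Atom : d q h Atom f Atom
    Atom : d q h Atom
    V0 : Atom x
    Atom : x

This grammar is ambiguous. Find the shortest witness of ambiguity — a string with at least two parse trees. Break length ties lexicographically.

d q h d q h x f x

length 1: no string has ≥2 trees
length 4: no string has ≥2 trees
length 6: no string has ≥2 trees
length 7: no string has ≥2 trees
length 9: d q h d q h x f x has 2 parse trees

Two derivations of d q h d q h x f x:
  Atom ⇒ d q h Atom f Atom ⇒ d q h d q h Atom f Atom ⇒ d q h d q h x f Atom ⇒ d q h d q h x f x
  Atom ⇒ d q h Atom ⇒ d q h d q h Atom f Atom ⇒ d q h d q h x f Atom ⇒ d q h d q h x f x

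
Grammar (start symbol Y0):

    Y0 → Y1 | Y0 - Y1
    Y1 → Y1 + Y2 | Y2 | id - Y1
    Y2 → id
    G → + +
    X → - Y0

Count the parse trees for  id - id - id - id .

8

Parse trees for id - id - id - id:
  [Y0 [Y1 id - [Y1 id - [Y1 id - [Y1 [Y2 id]]]]]]
  [Y0 [Y0 [Y1 [Y2 id]]] - [Y1 id - [Y1 id - [Y1 [Y2 id]]]]]
  [Y0 [Y0 [Y1 id - [Y1 [Y2 id]]]] - [Y1 id - [Y1 [Y2 id]]]]
  [Y0 [Y0 [Y0 [Y1 [Y2 id]]] - [Y1 [Y2 id]]] - [Y1 id - [Y1 [Y2 id]]]]
  [Y0 [Y0 [Y1 id - [Y1 id - [Y1 [Y2 id]]]]] - [Y1 [Y2 id]]]
  [Y0 [Y0 [Y0 [Y1 [Y2 id]]] - [Y1 id - [Y1 [Y2 id]]]] - [Y1 [Y2 id]]]
  [Y0 [Y0 [Y0 [Y1 id - [Y1 [Y2 id]]]] - [Y1 [Y2 id]]] - [Y1 [Y2 id]]]
  [Y0 [Y0 [Y0 [Y0 [Y1 [Y2 id]]] - [Y1 [Y2 id]]] - [Y1 [Y2 id]]] - [Y1 [Y2 id]]]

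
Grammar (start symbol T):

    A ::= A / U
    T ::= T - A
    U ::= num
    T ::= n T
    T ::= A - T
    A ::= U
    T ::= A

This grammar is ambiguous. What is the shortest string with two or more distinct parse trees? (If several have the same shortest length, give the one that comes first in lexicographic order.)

num - num

length 1: no string has ≥2 trees
length 2: no string has ≥2 trees
length 3: num - num has 2 parse trees

Two derivations of num - num:
  T ⇒ T - A ⇒ A - A ⇒ U - A ⇒ num - A ⇒ num - U ⇒ num - num
  T ⇒ A - T ⇒ U - T ⇒ num - T ⇒ num - A ⇒ num - U ⇒ num - num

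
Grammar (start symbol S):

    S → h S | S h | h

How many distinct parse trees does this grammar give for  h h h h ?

8

Parse trees for h h h h:
  [S h [S h [S h [S h]]]]
  [S h [S h [S [S h] h]]]
  [S h [S [S h [S h]] h]]
  [S h [S [S [S h] h] h]]
  [S [S h [S h [S h]]] h]
  [S [S h [S [S h] h]] h]
  [S [S [S h [S h]] h] h]
  [S [S [S [S h] h] h] h]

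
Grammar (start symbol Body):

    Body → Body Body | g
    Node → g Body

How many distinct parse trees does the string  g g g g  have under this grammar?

5

Parse trees for g g g g:
  [Body [Body g] [Body [Body g] [Body [Body g] [Body g]]]]
  [Body [Body g] [Body [Body [Body g] [Body g]] [Body g]]]
  [Body [Body [Body g] [Body g]] [Body [Body g] [Body g]]]
  [Body [Body [Body g] [Body [Body g] [Body g]]] [Body g]]
  [Body [Body [Body [Body g] [Body g]] [Body g]] [Body g]]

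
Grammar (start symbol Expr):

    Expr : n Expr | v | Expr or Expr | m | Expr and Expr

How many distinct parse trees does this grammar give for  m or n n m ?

1

Parse trees for m or n n m:
  [Expr [Expr m] or [Expr n [Expr n [Expr m]]]]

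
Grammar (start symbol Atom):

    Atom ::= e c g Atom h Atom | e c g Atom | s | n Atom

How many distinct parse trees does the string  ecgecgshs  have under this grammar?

2

Parse trees for ecgecgshs:
  [Atom e c g [Atom e c g [Atom s]] h [Atom s]]
  [Atom e c g [Atom e c g [Atom s] h [Atom s]]]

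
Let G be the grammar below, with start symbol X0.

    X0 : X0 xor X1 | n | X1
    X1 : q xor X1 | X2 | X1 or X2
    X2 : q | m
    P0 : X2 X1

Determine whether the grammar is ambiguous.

Ambiguous

Witness: q xor m

Derivation 1: X0 ⇒ X0 xor X1 ⇒ X1 xor X1 ⇒ X2 xor X1 ⇒ q xor X1 ⇒ q xor X2 ⇒ q xor m
Derivation 2: X0 ⇒ X1 ⇒ q xor X1 ⇒ q xor X2 ⇒ q xor m

Two distinct leftmost derivations for the same string.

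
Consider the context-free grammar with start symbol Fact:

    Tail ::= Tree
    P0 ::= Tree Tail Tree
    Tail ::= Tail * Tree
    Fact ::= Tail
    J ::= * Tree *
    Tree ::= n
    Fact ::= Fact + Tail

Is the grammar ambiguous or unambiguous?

Only Fact, Tail, Tree are reachable from Fact; ignoring the rest: The grammar is stratified — Fact handles '+' (left-recursive), Tail handles '*', Tree atoms. Each operator has a fixed associativity and precedence level, so every string has one parse.

Unambiguous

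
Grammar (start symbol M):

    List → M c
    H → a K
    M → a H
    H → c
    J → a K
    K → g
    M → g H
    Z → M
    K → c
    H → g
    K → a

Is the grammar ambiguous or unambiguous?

Only M, H, K are reachable from M; ignoring the rest: Each reachable nonterminal has at most one production per leading terminal, and all productions are right-linear; the derivation is determined token-by-token.

Unambiguous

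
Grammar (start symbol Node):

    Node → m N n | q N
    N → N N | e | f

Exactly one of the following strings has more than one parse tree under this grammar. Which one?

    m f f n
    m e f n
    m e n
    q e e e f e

q e e e f e

m f f n: 1 tree
m e f n: 1 tree
m e n: 1 tree
q e e e f e: 14 trees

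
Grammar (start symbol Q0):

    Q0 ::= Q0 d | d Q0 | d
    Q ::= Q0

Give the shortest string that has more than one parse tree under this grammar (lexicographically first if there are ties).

d d

length 1: no string has ≥2 trees
length 2: d d has 2 parse trees

Two derivations of d d:
  Q0 ⇒ Q0 d ⇒ d d
  Q0 ⇒ d Q0 ⇒ d d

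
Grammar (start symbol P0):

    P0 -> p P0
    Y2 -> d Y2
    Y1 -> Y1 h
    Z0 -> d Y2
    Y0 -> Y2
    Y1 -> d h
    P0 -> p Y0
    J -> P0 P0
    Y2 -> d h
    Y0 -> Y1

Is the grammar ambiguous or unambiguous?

Ambiguous

Witness: p d h

Derivation 1: P0 ⇒ p Y0 ⇒ p Y2 ⇒ p d h
Derivation 2: P0 ⇒ p Y0 ⇒ p Y1 ⇒ p d h

Two distinct leftmost derivations for the same string.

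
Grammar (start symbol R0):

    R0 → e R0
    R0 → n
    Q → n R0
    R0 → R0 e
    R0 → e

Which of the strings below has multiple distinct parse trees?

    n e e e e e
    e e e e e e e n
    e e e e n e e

e e e e n e e

n e e e e e: 1 tree
e e e e e e e n: 1 tree
e e e e n e e: 15 trees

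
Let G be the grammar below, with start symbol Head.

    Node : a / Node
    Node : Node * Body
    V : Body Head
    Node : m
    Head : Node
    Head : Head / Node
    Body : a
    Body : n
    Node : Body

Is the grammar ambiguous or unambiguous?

Witness: a / a

Derivation 1: Head ⇒ Node ⇒ a / Node ⇒ a / Body ⇒ a / a
Derivation 2: Head ⇒ Head / Node ⇒ Node / Node ⇒ Body / Node ⇒ a / Node ⇒ a / Body ⇒ a / a

Two distinct leftmost derivations for the same string.

Ambiguous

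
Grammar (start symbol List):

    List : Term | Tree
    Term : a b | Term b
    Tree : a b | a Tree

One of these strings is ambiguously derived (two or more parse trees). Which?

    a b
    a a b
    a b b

a b: 2 trees
a a b: 1 tree
a b b: 1 tree

a b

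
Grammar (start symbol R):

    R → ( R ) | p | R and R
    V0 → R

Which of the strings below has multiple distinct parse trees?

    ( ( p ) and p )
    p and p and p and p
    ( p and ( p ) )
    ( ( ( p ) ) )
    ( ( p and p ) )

p and p and p and p

( ( p ) and p ): 1 tree
p and p and p and p: 5 trees
( p and ( p ) ): 1 tree
( ( ( p ) ) ): 1 tree
( ( p and p ) ): 1 tree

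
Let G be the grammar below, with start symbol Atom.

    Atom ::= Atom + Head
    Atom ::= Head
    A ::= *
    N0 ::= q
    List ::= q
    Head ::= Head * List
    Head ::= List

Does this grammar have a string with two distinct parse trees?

Unambiguous

Only Atom, Head, List are reachable from Atom; ignoring the rest: Atom → Atom + Head | Head  ;  Head → Head * List | List  — a left-associative chain with List at the bottom. Each string factors uniquely by precedence.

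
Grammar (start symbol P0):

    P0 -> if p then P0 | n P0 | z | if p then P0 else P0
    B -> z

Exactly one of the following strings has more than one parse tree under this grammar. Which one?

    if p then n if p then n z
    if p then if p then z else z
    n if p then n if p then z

if p then n if p then n z: 1 tree
if p then if p then z else z: 2 trees
n if p then n if p then z: 1 tree

if p then if p then z else z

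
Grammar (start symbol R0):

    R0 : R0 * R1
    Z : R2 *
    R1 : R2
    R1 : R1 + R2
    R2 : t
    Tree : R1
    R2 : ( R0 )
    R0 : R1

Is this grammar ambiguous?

(Tree, Z are unreachable from R0, so their rules don't affect L(R0).) This is a standard precedence ladder (R0 over R1 over R2), with each level left-recursive on its own operator ('*' at R0, '+' at R1). That structure is LR(1), hence unambiguous.

Unambiguous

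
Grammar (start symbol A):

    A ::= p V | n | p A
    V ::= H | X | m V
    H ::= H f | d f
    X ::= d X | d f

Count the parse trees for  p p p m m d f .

Parse trees for p p p m m d f:
  [A p [A p [A p [V m [V m [V [H d f]]]]]]]
  [A p [A p [A p [V m [V m [V [X d f]]]]]]]

2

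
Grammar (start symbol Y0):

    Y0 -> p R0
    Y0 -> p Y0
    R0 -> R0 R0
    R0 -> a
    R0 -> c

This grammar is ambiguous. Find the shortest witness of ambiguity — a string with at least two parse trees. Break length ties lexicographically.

p a a a

length 2: no string has ≥2 trees
length 3: no string has ≥2 trees
length 4: p a a a has 2 parse trees

Two derivations of p a a a:
  Y0 ⇒ p R0 ⇒ p R0 R0 ⇒ p R0 R0 R0 ⇒ p a R0 R0 ⇒ p a a R0 ⇒ p a a a
  Y0 ⇒ p R0 ⇒ p R0 R0 ⇒ p a R0 ⇒ p a R0 R0 ⇒ p a a R0 ⇒ p a a a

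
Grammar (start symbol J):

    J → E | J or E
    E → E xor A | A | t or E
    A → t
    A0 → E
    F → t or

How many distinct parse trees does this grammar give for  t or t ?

2

Parse trees for t or t:
  [J [E t or [E [A t]]]]
  [J [J [E [A t]]] or [E [A t]]]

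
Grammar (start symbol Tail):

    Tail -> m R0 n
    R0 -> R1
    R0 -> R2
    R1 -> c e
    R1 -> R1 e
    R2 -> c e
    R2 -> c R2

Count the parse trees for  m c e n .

Parse trees for m c e n:
  [Tail m [R0 [R1 c e]] n]
  [Tail m [R0 [R2 c e]] n]

2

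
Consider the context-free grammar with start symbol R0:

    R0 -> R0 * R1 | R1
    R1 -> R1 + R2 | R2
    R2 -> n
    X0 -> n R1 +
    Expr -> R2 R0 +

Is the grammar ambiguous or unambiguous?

Unambiguous

Only R0, R1, R2 are reachable from R0; ignoring the rest: The grammar is stratified — R0 handles '*' (left-recursive), R1 handles '+', R2 atoms. Each operator has a fixed associativity and precedence level, so every string has one parse.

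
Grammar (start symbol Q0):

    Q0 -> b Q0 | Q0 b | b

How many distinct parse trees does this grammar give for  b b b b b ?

16

Parse trees for b b b b b (showing first 6 of 16):
  [Q0 b [Q0 b [Q0 b [Q0 b [Q0 b]]]]]
  [Q0 b [Q0 b [Q0 b [Q0 [Q0 b] b]]]]
  [Q0 b [Q0 b [Q0 [Q0 b [Q0 b]] b]]]
  [Q0 b [Q0 b [Q0 [Q0 [Q0 b] b] b]]]
  [Q0 b [Q0 [Q0 b [Q0 b [Q0 b]]] b]]
  [Q0 b [Q0 [Q0 b [Q0 [Q0 b] b]] b]]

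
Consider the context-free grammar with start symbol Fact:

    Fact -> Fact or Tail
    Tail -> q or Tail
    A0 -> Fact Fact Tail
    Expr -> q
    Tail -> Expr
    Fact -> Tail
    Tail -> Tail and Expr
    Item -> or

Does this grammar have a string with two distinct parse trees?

Witness: q or q

Derivation 1: Fact ⇒ Fact or Tail ⇒ Tail or Tail ⇒ Expr or Tail ⇒ q or Tail ⇒ q or Expr ⇒ q or q
Derivation 2: Fact ⇒ Tail ⇒ q or Tail ⇒ q or Expr ⇒ q or q

Two distinct leftmost derivations for the same string.

Ambiguous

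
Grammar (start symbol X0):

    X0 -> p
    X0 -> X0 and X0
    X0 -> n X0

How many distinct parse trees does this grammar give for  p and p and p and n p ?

Parse trees for p and p and p and n p:
  [X0 [X0 p] and [X0 [X0 p] and [X0 [X0 p] and [X0 n [X0 p]]]]]
  [X0 [X0 p] and [X0 [X0 [X0 p] and [X0 p]] and [X0 n [X0 p]]]]
  [X0 [X0 [X0 p] and [X0 p]] and [X0 [X0 p] and [X0 n [X0 p]]]]
  [X0 [X0 [X0 p] and [X0 [X0 p] and [X0 p]]] and [X0 n [X0 p]]]
  [X0 [X0 [X0 [X0 p] and [X0 p]] and [X0 p]] and [X0 n [X0 p]]]

5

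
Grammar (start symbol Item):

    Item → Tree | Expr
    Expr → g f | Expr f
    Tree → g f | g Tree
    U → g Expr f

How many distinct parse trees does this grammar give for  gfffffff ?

1

Parse trees for gfffffff:
  [Item [Expr [Expr [Expr [Expr [Expr [Expr [Expr g f] f] f] f] f] f] f]]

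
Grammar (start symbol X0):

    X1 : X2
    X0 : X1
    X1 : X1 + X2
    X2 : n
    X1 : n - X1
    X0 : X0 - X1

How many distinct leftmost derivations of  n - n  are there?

Parse trees for n - n:
  [X0 [X1 n - [X1 [X2 n]]]]
  [X0 [X0 [X1 [X2 n]]] - [X1 [X2 n]]]

2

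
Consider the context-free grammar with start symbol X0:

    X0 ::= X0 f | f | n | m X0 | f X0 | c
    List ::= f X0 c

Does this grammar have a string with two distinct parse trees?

Ambiguous

Witness: f f

Derivation 1: X0 ⇒ X0 f ⇒ f f
Derivation 2: X0 ⇒ f X0 ⇒ f f

Two distinct leftmost derivations for the same string.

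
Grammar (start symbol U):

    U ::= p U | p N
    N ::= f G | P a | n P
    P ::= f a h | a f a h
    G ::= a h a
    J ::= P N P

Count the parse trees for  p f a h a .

Parse trees for p f a h a:
  [U p [N f [G a h a]]]
  [U p [N [P f a h] a]]

2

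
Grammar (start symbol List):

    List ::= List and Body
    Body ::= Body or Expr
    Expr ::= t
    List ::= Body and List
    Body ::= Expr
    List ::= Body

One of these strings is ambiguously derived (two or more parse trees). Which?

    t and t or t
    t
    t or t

t and t or t: 2 trees
t: 1 tree
t or t: 1 tree

t and t or t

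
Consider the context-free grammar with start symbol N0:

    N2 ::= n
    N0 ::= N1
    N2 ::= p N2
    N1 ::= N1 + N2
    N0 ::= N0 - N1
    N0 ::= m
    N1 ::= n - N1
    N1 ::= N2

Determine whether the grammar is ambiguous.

Ambiguous

Witness: n - n

Derivation 1: N0 ⇒ N1 ⇒ n - N1 ⇒ n - N2 ⇒ n - n
Derivation 2: N0 ⇒ N0 - N1 ⇒ N1 - N1 ⇒ N2 - N1 ⇒ n - N1 ⇒ n - N2 ⇒ n - n

Two distinct leftmost derivations for the same string.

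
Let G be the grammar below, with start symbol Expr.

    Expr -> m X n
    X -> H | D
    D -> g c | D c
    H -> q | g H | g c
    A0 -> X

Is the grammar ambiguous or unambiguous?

Ambiguous

Witness: m g c n

Derivation 1: Expr ⇒ m X n ⇒ m H n ⇒ m g c n
Derivation 2: Expr ⇒ m X n ⇒ m D n ⇒ m g c n

Two distinct leftmost derivations for the same string.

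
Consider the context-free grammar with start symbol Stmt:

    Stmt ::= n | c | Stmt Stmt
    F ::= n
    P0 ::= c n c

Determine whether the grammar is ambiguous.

Witness: c c c

Derivation 1: Stmt ⇒ Stmt Stmt ⇒ c Stmt ⇒ c Stmt Stmt ⇒ c c Stmt ⇒ c c c
Derivation 2: Stmt ⇒ Stmt Stmt ⇒ Stmt Stmt Stmt ⇒ c Stmt Stmt ⇒ c c Stmt ⇒ c c c

Two distinct leftmost derivations for the same string.

Ambiguous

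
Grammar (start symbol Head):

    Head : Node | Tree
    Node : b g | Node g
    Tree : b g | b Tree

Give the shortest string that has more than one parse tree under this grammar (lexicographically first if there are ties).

length 2: b g has 2 parse trees

Two derivations of b g:
  Head ⇒ Node ⇒ b g
  Head ⇒ Tree ⇒ b g

b g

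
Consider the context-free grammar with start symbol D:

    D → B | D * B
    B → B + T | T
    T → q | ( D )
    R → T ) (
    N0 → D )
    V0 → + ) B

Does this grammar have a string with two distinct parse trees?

(R, N0, V0 are unreachable from D, so their rules don't affect L(D).) This is a standard precedence ladder (D over B over T), with each level left-recursive on its own operator ('*' at D, '+' at B). That structure is LR(1), hence unambiguous.

Unambiguous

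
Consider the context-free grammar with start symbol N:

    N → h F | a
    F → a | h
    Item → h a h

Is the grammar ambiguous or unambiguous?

Only N, F are reachable from N; ignoring the rest: The reachable rules are right-linear with at most one rule per (nonterminal, next-terminal) pair. Each input token forces the next rule, so parsing is deterministic.

Unambiguous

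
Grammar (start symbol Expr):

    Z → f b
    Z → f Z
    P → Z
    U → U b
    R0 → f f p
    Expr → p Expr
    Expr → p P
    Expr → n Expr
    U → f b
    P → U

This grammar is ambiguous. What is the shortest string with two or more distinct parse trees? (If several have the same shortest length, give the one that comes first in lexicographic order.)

length 3: p f b has 2 parse trees

Two derivations of p f b:
  Expr ⇒ p P ⇒ p Z ⇒ p f b
  Expr ⇒ p P ⇒ p U ⇒ p f b

p f b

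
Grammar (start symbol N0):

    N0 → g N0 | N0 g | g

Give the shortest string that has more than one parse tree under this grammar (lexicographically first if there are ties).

g g

length 1: no string has ≥2 trees
length 2: g g has 2 parse trees

Two derivations of g g:
  N0 ⇒ g N0 ⇒ g g
  N0 ⇒ N0 g ⇒ g g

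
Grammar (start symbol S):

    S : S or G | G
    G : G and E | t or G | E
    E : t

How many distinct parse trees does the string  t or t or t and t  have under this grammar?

Parse trees for t or t or t and t:
  [S [S [G [E t]]] or [G [G t or [G [E t]]] and [E t]]]
  [S [S [G [E t]]] or [G t or [G [G [E t]] and [E t]]]]
  [S [S [S [G [E t]]] or [G [E t]]] or [G [G [E t]] and [E t]]]
  [S [S [G t or [G [E t]]]] or [G [G [E t]] and [E t]]]
  [S [G [G t or [G t or [G [E t]]]] and [E t]]]
  [S [G t or [G [G t or [G [E t]]] and [E t]]]]
  [S [G t or [G t or [G [G [E t]] and [E t]]]]]

7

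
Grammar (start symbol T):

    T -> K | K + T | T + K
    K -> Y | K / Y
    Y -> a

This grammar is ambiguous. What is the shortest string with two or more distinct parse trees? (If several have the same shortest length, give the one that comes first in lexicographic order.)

length 1: no string has ≥2 trees
length 3: a + a has 2 parse trees

Two derivations of a + a:
  T ⇒ K + T ⇒ Y + T ⇒ a + T ⇒ a + K ⇒ a + Y ⇒ a + a
  T ⇒ T + K ⇒ K + K ⇒ Y + K ⇒ a + K ⇒ a + Y ⇒ a + a

a + a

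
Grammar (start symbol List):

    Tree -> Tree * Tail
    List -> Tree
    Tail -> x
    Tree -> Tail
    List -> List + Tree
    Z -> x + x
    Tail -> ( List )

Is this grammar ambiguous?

Unambiguous

Only List, Tree, Tail are reachable from List; ignoring the rest: List → List + Tree | Tree  ;  Tree → Tree * Tail | Tail  — a left-associative chain with Tail at the bottom. Each string factors uniquely by precedence.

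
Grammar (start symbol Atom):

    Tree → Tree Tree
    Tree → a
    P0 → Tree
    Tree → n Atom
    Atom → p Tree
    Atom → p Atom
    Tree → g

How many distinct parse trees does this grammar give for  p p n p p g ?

Parse trees for p p n p p g:
  [Atom p [Atom p [Tree n [Atom p [Atom p [Tree g]]]]]]

1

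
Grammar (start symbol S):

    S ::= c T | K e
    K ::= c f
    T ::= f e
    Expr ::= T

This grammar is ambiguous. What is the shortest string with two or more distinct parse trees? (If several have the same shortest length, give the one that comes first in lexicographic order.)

length 3: c f e has 2 parse trees

Two derivations of c f e:
  S ⇒ c T ⇒ c f e
  S ⇒ K e ⇒ c f e

c f e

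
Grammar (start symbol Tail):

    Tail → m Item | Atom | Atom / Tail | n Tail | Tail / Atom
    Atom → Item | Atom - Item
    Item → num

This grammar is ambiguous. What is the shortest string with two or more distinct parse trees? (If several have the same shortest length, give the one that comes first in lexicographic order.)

length 1: no string has ≥2 trees
length 2: no string has ≥2 trees
length 3: num / num has 2 parse trees

Two derivations of num / num:
  Tail ⇒ Atom / Tail ⇒ Item / Tail ⇒ num / Tail ⇒ num / Atom ⇒ num / Item ⇒ num / num
  Tail ⇒ Tail / Atom ⇒ Atom / Atom ⇒ Item / Atom ⇒ num / Atom ⇒ num / Item ⇒ num / num

num / num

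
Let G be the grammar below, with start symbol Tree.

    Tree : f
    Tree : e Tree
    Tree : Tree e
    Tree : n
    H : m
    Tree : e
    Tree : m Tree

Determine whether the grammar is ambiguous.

Ambiguous

Witness: e e

Derivation 1: Tree ⇒ e Tree ⇒ e e
Derivation 2: Tree ⇒ Tree e ⇒ e e

Two distinct leftmost derivations for the same string.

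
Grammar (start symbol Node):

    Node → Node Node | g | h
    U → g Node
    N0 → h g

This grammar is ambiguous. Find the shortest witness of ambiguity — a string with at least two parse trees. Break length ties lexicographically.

length 1: no string has ≥2 trees
length 2: no string has ≥2 trees
length 3: g g g has 2 parse trees

Two derivations of g g g:
  Node ⇒ Node Node ⇒ Node Node Node ⇒ g Node Node ⇒ g g Node ⇒ g g g
  Node ⇒ Node Node ⇒ g Node ⇒ g Node Node ⇒ g g Node ⇒ g g g

g g g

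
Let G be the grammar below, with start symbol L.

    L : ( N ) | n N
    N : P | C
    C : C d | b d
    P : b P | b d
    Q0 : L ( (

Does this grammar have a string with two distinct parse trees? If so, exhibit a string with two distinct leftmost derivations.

Ambiguous

Witness: n b d

Derivation 1: L ⇒ n N ⇒ n P ⇒ n b d
Derivation 2: L ⇒ n N ⇒ n C ⇒ n b d

Two distinct leftmost derivations for the same string.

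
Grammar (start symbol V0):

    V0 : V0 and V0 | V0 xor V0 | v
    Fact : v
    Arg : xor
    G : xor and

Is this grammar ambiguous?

Witness: v and v and v

Derivation 1: V0 ⇒ V0 and V0 ⇒ V0 and V0 and V0 ⇒ v and V0 and V0 ⇒ v and v and V0 ⇒ v and v and v
Derivation 2: V0 ⇒ V0 and V0 ⇒ v and V0 ⇒ v and V0 and V0 ⇒ v and v and V0 ⇒ v and v and v

Two distinct leftmost derivations for the same string.

Ambiguous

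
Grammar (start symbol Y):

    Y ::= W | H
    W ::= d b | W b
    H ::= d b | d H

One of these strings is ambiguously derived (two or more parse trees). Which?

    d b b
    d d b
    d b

d b b: 1 tree
d d b: 1 tree
d b: 2 trees

d b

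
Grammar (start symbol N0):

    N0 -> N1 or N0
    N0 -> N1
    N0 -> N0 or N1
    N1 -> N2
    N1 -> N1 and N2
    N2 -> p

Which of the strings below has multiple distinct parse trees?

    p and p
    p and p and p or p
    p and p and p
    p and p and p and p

p and p: 1 tree
p and p and p or p: 2 trees
p and p and p: 1 tree
p and p and p and p: 1 tree

p and p and p or p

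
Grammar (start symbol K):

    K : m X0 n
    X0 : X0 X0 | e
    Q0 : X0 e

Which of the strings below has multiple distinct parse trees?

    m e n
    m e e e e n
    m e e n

m e e e e n

m e n: 1 tree
m e e e e n: 5 trees
m e e n: 1 tree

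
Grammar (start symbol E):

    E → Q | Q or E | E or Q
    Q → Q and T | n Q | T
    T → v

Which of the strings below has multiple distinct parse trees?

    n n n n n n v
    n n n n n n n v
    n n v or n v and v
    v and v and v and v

n n v or n v and v

n n n n n n v: 1 tree
n n n n n n n v: 1 tree
n n v or n v and v: 4 trees
v and v and v and v: 1 tree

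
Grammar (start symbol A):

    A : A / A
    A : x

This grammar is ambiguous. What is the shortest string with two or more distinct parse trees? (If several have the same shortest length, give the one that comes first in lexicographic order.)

x / x / x

length 1: no string has ≥2 trees
length 3: no string has ≥2 trees
length 5: x / x / x has 2 parse trees

Two derivations of x / x / x:
  A ⇒ A / A ⇒ A / A / A ⇒ x / A / A ⇒ x / x / A ⇒ x / x / x
  A ⇒ A / A ⇒ x / A ⇒ x / A / A ⇒ x / x / A ⇒ x / x / x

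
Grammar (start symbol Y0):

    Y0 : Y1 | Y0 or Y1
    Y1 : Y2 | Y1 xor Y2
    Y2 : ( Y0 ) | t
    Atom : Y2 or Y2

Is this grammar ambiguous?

(Atom is unreachable from Y0, so its rules don't affect L(Y0).) Y0 → Y0 or Y1 | Y1  ;  Y1 → Y1 xor Y2 | Y2  — a left-associative chain with Y2 at the bottom. Each string factors uniquely by precedence.

Unambiguous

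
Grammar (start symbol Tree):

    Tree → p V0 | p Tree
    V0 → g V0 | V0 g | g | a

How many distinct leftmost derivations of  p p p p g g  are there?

Parse trees for p p p p g g:
  [Tree p [Tree p [Tree p [Tree p [V0 g [V0 g]]]]]]
  [Tree p [Tree p [Tree p [Tree p [V0 [V0 g] g]]]]]

2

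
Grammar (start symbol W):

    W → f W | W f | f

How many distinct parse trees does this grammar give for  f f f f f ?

16

Parse trees for f f f f f (showing first 6 of 16):
  [W f [W f [W f [W f [W f]]]]]
  [W f [W f [W f [W [W f] f]]]]
  [W f [W f [W [W f [W f]] f]]]
  [W f [W f [W [W [W f] f] f]]]
  [W f [W [W f [W f [W f]]] f]]
  [W f [W [W f [W [W f] f]] f]]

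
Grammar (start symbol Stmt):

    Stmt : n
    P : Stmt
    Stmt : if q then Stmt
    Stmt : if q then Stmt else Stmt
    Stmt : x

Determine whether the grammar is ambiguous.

Ambiguous

Witness: if q then if q then n else n

Derivation 1: Stmt ⇒ if q then Stmt ⇒ if q then if q then Stmt else Stmt ⇒ if q then if q then n else Stmt ⇒ if q then if q then n else n
Derivation 2: Stmt ⇒ if q then Stmt else Stmt ⇒ if q then if q then Stmt else Stmt ⇒ if q then if q then n else Stmt ⇒ if q then if q then n else n

Two distinct leftmost derivations for the same string.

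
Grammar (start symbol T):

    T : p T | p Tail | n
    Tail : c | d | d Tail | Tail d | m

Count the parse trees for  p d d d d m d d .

Parse trees for p d d d d m d d (showing first 6 of 15):
  [T p [Tail d [Tail d [Tail d [Tail d [Tail [Tail [Tail m] d] d]]]]]]
  [T p [Tail d [Tail d [Tail d [Tail [Tail d [Tail [Tail m] d]] d]]]]]
  [T p [Tail d [Tail d [Tail d [Tail [Tail [Tail d [Tail m]] d] d]]]]]
  [T p [Tail d [Tail d [Tail [Tail d [Tail d [Tail [Tail m] d]]] d]]]]
  [T p [Tail d [Tail d [Tail [Tail d [Tail [Tail d [Tail m]] d]] d]]]]
  [T p [Tail d [Tail d [Tail [Tail [Tail d [Tail d [Tail m]]] d] d]]]]

15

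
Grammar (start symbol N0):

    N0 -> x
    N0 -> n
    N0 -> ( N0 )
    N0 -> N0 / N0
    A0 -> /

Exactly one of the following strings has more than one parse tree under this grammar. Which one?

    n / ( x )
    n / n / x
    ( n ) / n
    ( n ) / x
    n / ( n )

n / n / x

n / ( x ): 1 tree
n / n / x: 2 trees
( n ) / n: 1 tree
( n ) / x: 1 tree
n / ( n ): 1 tree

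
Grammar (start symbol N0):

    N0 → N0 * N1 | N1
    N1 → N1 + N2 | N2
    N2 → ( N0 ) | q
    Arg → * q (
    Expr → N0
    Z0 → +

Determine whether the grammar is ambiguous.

(Arg, Expr, Z0 are unreachable from N0, so their rules don't affect L(N0).) N0 → N0 * N1 | N1  ;  N1 → N1 + N2 | N2  — a left-associative chain with N2 at the bottom. Each string factors uniquely by precedence.

Unambiguous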